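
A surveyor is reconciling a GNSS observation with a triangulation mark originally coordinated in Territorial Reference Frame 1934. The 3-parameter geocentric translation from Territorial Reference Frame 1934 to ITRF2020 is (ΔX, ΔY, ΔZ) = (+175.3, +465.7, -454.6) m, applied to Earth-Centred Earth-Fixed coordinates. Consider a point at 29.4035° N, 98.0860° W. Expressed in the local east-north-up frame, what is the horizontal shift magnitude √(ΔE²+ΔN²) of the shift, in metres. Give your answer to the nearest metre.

At φ = 29.4035°, λ = -98.0860°: sin φ = 0.490957, cos φ = 0.871184, sin λ = -0.990058, cos λ = -0.140659.
ΔE = −sin λ·ΔX + cos λ·ΔY = −(-0.990058)·(175.3) + (-0.140659)·(465.7) = 108.05 m.
ΔN = −sin φ cos λ·ΔX − sin φ sin λ·ΔY + cos φ·ΔZ = −(0.490957)(-0.140659)(175.3) − (0.490957)(-0.990058)(465.7) + (0.871184)(-454.6) = -157.57 m.
Horizontal magnitude = √(ΔE² + ΔN²) = √(108.05² + (-157.57)²) = 191.06 m.

191 m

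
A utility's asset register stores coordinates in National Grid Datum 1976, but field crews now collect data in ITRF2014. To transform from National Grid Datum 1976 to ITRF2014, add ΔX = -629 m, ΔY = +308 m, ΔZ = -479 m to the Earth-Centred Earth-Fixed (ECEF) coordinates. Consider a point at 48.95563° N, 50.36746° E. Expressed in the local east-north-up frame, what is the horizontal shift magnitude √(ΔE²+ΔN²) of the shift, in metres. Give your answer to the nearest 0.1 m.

707.1 m

At φ = 48.95563°, λ = 50.36746°: sin φ = 0.754201, cos φ = 0.656643, sin λ = 0.770151, cos λ = 0.637861.
ΔE = −sin λ·ΔX + cos λ·ΔY = −(0.770151)·(-629) + (0.637861)·(308) = 680.89 m.
ΔN = −sin φ cos λ·ΔX − sin φ sin λ·ΔY + cos φ·ΔZ = −(0.754201)(0.637861)(-629) − (0.754201)(0.770151)(308) + (0.656643)(-479) = -190.84 m.
Horizontal magnitude = √(ΔE² + ΔN²) = √(680.89² + (-190.84)²) = 707.12 m.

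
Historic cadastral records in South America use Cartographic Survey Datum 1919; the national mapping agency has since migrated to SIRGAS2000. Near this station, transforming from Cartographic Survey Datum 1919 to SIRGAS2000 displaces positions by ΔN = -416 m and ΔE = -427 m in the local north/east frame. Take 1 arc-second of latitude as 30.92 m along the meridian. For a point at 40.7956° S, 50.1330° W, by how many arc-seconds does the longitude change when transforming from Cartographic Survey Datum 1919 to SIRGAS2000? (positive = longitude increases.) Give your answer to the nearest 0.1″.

At latitude -40.7956°, cos φ = 0.757045.
1″ of longitude at this latitude = 30.92 × cos φ = 23.4078 m, so Δλ = -427.0 / 23.4078 = -18.242″.

Δλ = -18.2″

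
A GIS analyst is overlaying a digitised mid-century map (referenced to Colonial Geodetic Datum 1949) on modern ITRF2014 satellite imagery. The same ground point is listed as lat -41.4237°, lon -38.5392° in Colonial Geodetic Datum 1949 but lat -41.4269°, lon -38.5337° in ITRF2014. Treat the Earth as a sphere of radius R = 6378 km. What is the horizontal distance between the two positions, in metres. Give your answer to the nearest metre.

581 m

Δφ = -41.4269° − -41.4237° = -0.0032°; Δλ = -38.5337° − -38.5392° = +0.0055°.
1° along a meridian = πR/180 = 111317 m.
ΔN = Δφ × 111317 = -356.2 m; ΔE = Δλ × 111317 × cos(-41.4237°) = +0.0055 × 111317 × 0.749837 = 459.1 m.
Distance = √(ΔE² + ΔN²) = √(459.1² + (-356.2)²) = 581.1 m.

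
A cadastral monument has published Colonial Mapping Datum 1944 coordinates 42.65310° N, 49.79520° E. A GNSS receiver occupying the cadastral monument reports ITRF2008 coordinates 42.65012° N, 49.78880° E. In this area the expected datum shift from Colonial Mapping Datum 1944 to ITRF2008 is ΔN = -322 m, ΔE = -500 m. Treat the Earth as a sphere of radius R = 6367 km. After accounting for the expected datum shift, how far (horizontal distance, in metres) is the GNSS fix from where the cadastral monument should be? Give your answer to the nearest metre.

Observed coordinate differences: Δφ = -0.00298°, Δλ = -0.00640°.
Converting to metres (1° lat = 111125 m, cos φ = 0.735469): observed ΔN = -331.2 m, observed ΔE = -523.1 m.
Subtracting the expected shift leaves a residual of -331.2 − (-322) = -9.2 m north and -523.1 − (-500) = -23.1 m east.
Residual distance = √((-9.2)² + (-23.1)²) = 24.8 m.

25 m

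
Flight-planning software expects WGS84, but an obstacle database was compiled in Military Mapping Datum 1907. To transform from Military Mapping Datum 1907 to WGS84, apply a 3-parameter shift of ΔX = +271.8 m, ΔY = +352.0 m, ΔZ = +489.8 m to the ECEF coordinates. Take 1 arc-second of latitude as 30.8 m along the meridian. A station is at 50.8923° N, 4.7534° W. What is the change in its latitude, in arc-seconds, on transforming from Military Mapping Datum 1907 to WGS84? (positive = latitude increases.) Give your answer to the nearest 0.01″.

sin φ = 0.775962, cos φ = 0.630780, sin λ = -0.082867, cos λ = 0.996561.
North component: ΔN = −sin φ cos λ·ΔX − sin φ sin λ·ΔY + cos φ·ΔZ = −(0.775962)(0.996561)(271.8) − (0.775962)(-0.082867)(352.0) + (0.630780)(489.8) = 121.41 m.
1° of latitude spans 3600 × 30.80 = 110880 m, so Δφ = 121.41 / 110880 × 3600 = 3.942″.

Δφ = 3.94″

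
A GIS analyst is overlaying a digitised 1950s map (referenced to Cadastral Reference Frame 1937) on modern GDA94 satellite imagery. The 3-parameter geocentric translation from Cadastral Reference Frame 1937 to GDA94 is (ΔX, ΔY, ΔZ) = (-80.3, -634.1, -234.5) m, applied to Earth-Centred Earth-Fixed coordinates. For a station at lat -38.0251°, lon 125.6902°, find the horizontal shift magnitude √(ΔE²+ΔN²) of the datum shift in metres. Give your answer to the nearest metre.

643 m

The local east axis at (φ, λ) is (−sin λ, cos λ, 0), so ΔE = −sin(125.6902°)·(-80.3) + cos(125.6902°)·(-634.1) = 435.15 m.
The local north axis is (−sin φ cos λ, −sin φ sin λ, cos φ), giving ΔN = 28.858 − 317.247 − 184.725 = -473.11 m.
Horizontal magnitude = √(ΔE² + ΔN²) = √(435.15² + (-473.11)²) = 642.80 m.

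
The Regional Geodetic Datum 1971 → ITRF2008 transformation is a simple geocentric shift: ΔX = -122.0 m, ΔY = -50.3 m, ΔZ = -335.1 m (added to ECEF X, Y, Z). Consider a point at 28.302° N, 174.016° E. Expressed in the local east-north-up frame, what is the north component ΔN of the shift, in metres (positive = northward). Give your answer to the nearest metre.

ΔN = -350 m

At φ = 28.302°, λ = 174.016°: sin φ = 0.474119, cos φ = 0.880461, sin λ = 0.104251, cos λ = -0.994551.
ΔN = −sin φ cos λ·ΔX − sin φ sin λ·ΔY + cos φ·ΔZ = −(0.474119)(-0.994551)(-122.0) − (0.474119)(0.104251)(-50.3) + (0.880461)(-335.1) = -350.08 m.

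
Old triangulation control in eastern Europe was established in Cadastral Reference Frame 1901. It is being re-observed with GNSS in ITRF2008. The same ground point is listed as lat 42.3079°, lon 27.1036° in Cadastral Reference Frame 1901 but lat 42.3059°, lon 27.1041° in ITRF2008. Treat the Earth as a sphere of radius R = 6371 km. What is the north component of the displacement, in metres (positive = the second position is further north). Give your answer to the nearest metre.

ΔN = -222 m

Δφ = 42.3059° − 42.3079° = -0.0020°; Δλ = 27.1041° − 27.1036° = +0.0005°.
1° along a meridian = πR/180 = 111195 m.
ΔN = Δφ × 111195 = -222.4 m; ΔE = Δλ × 111195 × cos(42.3079°) = +0.0005 × 111195 × 0.739538 = 41.1 m.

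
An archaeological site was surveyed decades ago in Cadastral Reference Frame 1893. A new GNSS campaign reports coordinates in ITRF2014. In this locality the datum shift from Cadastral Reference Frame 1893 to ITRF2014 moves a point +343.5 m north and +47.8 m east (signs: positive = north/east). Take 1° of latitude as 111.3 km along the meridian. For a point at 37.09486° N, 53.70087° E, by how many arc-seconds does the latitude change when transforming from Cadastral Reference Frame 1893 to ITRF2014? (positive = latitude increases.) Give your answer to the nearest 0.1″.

Δφ = 11.1″

1° of latitude = 111.3 km, so Δφ = 343.5 / 111300 = 0.0030863° = 11.111″.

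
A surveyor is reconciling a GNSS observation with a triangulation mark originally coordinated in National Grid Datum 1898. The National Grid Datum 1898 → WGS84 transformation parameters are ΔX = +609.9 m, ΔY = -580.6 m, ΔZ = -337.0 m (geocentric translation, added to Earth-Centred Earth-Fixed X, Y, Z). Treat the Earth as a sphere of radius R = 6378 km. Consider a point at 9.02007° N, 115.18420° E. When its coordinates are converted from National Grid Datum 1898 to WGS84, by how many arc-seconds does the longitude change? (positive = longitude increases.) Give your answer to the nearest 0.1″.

Δλ = -10.0″

sin φ = 0.156780, cos φ = 0.987633, sin λ = 0.904944, cos λ = -0.425530.
East component: ΔE = −sin λ·ΔX + cos λ·ΔY = −(0.904944)(609.9) + (-0.425530)(-580.6) = -304.86 m.
1° of latitude spans πR/180 = 111317 m; at latitude φ, 1° of longitude spans that × cos φ = 109940.5 m, so Δλ = -304.86 / 109940.5 × 3600 = -9.983″.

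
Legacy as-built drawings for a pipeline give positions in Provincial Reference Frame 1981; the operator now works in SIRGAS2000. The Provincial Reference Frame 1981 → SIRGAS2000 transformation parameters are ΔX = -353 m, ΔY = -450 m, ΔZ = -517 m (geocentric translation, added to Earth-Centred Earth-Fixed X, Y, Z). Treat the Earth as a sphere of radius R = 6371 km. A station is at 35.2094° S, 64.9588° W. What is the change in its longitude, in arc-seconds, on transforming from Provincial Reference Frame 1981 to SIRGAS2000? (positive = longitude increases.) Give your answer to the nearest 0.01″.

Δλ = -20.22″

sin φ = -0.576566, cos φ = 0.817050, sin λ = -0.906004, cos λ = 0.423270.
East component: ΔE = −sin λ·ΔX + cos λ·ΔY = −(-0.906004)(-353) + (0.423270)(-450) = -510.29 m.
1° of latitude spans πR/180 = 111195 m; at latitude φ, 1° of longitude spans that × cos φ = 90851.9 m, so Δλ = -510.29 / 90851.9 × 3600 = -20.220″.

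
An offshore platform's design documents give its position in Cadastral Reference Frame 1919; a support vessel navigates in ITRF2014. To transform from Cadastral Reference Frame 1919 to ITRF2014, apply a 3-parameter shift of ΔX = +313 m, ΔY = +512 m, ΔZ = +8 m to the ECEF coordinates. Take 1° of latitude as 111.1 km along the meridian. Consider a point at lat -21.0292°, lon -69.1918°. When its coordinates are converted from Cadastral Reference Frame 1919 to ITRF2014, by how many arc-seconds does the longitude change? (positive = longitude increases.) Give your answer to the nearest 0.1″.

sin φ = -0.358844, cos φ = 0.933398, sin λ = -0.934775, cos λ = 0.355241.
East component: ΔE = −sin λ·ΔX + cos λ·ΔY = −(-0.934775)(313) + (0.355241)(512) = 474.47 m.
1° of latitude spans 111100 m; at latitude φ, 1° of longitude spans that × cos φ = 103700.5 m, so Δλ = 474.47 / 103700.5 × 3600 = 16.471″.

Δλ = 16.5″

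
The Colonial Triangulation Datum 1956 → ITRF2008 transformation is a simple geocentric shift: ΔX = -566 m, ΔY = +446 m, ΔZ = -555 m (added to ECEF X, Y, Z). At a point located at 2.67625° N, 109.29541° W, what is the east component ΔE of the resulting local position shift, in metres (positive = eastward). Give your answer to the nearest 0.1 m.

The local east axis at (φ, λ) is (−sin λ, cos λ, 0), so ΔE = −sin(-109.29541°)·(-566) + cos(-109.29541°)·446 = -681.58 m.

ΔE = -681.6 m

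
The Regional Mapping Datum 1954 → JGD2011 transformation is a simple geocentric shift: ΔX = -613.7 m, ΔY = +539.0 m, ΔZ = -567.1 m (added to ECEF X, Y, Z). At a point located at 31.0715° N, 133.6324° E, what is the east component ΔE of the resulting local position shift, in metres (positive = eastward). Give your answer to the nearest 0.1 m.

The local east axis at (φ, λ) is (−sin λ, cos λ, 0), so ΔE = −sin(133.6324°)·(-613.7) + cos(133.6324°)·539.0 = 72.26 m.

ΔE = 72.3 m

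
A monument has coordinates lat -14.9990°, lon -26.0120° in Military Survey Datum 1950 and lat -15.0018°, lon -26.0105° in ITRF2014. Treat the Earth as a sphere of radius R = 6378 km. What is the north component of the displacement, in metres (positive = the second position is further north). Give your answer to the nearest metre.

Δφ = -15.0018° − -14.9990° = -0.0028°; Δλ = -26.0105° − -26.0120° = +0.0015°.
1° along a meridian = πR/180 = 111317 m.
ΔN = Δφ × 111317 = -311.7 m; ΔE = Δλ × 111317 × cos(-14.9990°) = +0.0015 × 111317 × 0.965930 = 161.3 m.

ΔN = -312 m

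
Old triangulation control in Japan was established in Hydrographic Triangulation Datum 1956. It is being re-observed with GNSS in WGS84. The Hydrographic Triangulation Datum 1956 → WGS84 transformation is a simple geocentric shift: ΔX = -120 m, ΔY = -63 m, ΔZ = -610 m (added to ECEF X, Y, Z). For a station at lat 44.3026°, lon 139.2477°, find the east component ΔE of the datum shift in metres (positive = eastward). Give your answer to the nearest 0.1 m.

ΔE = 126.1 m

The local east axis at (φ, λ) is (−sin λ, cos λ, 0), so ΔE = −sin(139.2477°)·(-120) + cos(139.2477°)·(-63) = 126.06 m.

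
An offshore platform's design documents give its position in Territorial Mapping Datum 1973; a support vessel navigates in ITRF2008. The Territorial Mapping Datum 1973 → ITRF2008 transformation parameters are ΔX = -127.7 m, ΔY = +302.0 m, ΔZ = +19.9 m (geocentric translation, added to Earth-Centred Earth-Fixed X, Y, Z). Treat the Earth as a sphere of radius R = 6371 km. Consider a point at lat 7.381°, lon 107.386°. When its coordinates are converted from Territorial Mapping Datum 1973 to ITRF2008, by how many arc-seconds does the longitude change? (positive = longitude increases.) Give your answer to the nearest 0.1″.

sin φ = 0.128467, cos φ = 0.991714, sin λ = 0.954313, cos λ = -0.298808.
East component: ΔE = −sin λ·ΔX + cos λ·ΔY = −(0.954313)(-127.7) + (-0.298808)(302.0) = 31.63 m.
1° of latitude spans πR/180 = 111195 m; at latitude φ, 1° of longitude spans that × cos φ = 110273.5 m, so Δλ = 31.63 / 110273.5 × 3600 = 1.032″.

Δλ = 1.0″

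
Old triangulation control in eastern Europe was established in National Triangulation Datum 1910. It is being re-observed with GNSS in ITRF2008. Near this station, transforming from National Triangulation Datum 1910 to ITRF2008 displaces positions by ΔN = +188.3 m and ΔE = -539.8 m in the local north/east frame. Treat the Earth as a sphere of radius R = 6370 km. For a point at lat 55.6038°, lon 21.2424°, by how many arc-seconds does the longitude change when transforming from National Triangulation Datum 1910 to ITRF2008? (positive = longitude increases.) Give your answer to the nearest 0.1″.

At latitude 55.6038°, cos φ = 0.564912.
One radian of longitude at latitude φ spans R cos φ, so Δλ = ΔE / (R cos φ) = -539.8 / (6370000 × 0.564912) = -1.5001e-04 rad = -30.941″.

Δλ = -30.9″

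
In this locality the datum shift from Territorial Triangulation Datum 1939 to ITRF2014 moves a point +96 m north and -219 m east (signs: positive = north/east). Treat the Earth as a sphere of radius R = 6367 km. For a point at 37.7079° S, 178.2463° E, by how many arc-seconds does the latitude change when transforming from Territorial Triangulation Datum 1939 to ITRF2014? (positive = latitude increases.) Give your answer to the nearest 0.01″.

On a sphere of radius R, 1 rad of latitude = R, so Δφ = ΔN / R = 96.0 / 6367000 = 1.5078e-05 rad = 3.110″.

Δφ = 3.11″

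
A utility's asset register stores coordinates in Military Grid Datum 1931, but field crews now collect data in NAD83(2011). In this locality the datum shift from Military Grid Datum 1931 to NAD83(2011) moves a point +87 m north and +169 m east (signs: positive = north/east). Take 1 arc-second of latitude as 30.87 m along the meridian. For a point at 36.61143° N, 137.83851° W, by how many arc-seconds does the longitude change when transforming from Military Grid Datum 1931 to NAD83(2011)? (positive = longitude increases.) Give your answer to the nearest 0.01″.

At latitude 36.61143°, cos φ = 0.802699.
1″ of longitude at this latitude = 30.87 × cos φ = 24.7793 m, so Δλ = 169.0 / 24.7793 = 6.820″.

Δλ = 6.82″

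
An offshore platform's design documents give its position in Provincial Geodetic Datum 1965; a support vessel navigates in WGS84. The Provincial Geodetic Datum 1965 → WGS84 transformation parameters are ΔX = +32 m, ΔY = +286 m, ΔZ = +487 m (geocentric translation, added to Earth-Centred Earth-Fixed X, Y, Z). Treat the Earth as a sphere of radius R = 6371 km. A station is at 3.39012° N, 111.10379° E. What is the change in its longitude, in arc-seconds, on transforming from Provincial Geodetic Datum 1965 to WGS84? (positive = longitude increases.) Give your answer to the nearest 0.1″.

Δλ = -4.3″

sin φ = 0.059134, cos φ = 0.998250, sin λ = 0.932930, cos λ = -0.360059.
East component: ΔE = −sin λ·ΔX + cos λ·ΔY = −(0.932930)(32) + (-0.360059)(286) = -132.83 m.
1° of latitude spans πR/180 = 111195 m; at latitude φ, 1° of longitude spans that × cos φ = 111000.3 m, so Δλ = -132.83 / 111000.3 × 3600 = -4.308″.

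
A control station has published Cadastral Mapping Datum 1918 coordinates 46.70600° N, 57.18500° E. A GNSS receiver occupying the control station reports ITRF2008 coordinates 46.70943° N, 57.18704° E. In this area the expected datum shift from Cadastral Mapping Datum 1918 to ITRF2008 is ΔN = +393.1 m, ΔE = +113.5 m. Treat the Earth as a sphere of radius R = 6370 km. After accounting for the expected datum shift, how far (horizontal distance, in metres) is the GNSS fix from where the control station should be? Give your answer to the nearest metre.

Observed coordinate differences: Δφ = +0.00343°, Δλ = +0.00204°.
Converting to metres (1° lat = 111177 m, cos φ = 0.685742): observed ΔN = 381.3 m, observed ΔE = 155.5 m.
Subtracting the expected shift leaves a residual of 381.3 − (393.1) = -11.8 m north and 155.5 − (113.5) = 42.0 m east.
Residual distance = √((-11.8)² + 42.0²) = 43.6 m.

44 m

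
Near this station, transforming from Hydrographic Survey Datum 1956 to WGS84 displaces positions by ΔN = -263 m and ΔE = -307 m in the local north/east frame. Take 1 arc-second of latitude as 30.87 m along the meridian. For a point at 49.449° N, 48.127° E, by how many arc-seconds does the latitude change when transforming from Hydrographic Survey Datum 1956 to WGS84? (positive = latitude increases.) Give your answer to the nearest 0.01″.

Δφ = -8.52″

1″ of latitude = 30.87 m, so Δφ = -263.0 / 30.87 = -8.520″.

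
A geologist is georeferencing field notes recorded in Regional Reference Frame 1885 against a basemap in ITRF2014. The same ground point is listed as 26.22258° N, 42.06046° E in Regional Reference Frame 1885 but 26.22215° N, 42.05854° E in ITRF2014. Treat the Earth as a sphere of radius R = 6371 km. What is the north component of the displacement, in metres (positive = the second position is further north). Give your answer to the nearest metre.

Δφ = 26.22215° − 26.22258° = -0.00043°; Δλ = 42.05854° − 42.06046° = -0.00192°.
1° along a meridian = πR/180 = 111195 m.
ΔN = Δφ × 111195 = -47.8 m; ΔE = Δλ × 111195 × cos(26.22258°) = -0.00192 × 111195 × 0.897084 = -191.5 m.

ΔN = -48 m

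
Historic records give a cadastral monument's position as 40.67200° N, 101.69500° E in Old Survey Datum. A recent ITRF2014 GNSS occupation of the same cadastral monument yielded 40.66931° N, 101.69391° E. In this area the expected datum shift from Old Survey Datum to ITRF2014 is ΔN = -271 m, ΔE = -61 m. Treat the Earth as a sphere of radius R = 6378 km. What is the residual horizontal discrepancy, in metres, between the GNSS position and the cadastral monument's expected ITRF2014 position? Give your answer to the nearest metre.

Observed coordinate differences: Δφ = -0.00269°, Δλ = -0.00109°.
Converting to metres (1° lat = 111317 m, cos φ = 0.758453): observed ΔN = -299.4 m, observed ΔE = -92.0 m.
Subtracting the expected shift leaves a residual of -299.4 − (-271) = -28.4 m north and -92.0 − (-61) = -31.0 m east.
Residual distance = √((-28.4)² + (-31.0)²) = 42.1 m.

42 m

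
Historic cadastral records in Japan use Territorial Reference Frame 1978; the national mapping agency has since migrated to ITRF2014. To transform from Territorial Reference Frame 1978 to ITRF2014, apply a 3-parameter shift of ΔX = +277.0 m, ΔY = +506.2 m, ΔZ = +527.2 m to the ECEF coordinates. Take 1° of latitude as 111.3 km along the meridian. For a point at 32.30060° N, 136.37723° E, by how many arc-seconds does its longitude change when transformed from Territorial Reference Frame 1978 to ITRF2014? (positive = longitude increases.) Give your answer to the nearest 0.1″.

sin φ = 0.534361, cos φ = 0.845256, sin λ = 0.689907, cos λ = -0.723898.
East component: ΔE = −sin λ·ΔX + cos λ·ΔY = −(0.689907)(277.0) + (-0.723898)(506.2) = -557.54 m.
1° of latitude spans 111300 m; at latitude φ, 1° of longitude spans that × cos φ = 94077.0 m, so Δλ = -557.54 / 94077.0 × 3600 = -21.335″.

Δλ = -21.3″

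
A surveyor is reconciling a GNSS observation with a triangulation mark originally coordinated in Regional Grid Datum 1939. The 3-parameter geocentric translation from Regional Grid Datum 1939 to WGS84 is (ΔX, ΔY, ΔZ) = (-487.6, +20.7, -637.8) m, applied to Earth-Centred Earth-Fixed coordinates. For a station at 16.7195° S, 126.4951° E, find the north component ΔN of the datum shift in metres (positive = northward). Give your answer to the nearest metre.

At φ = -16.7195°, λ = 126.4951°: sin φ = -0.287686, cos φ = 0.957725, sin λ = 0.803908, cos λ = -0.594754.
ΔN = −sin φ cos λ·ΔX − sin φ sin λ·ΔY + cos φ·ΔZ = −(-0.287686)(-0.594754)(-487.6) − (-0.287686)(0.803908)(20.7) + (0.957725)(-637.8) = -522.62 m.

ΔN = -523 m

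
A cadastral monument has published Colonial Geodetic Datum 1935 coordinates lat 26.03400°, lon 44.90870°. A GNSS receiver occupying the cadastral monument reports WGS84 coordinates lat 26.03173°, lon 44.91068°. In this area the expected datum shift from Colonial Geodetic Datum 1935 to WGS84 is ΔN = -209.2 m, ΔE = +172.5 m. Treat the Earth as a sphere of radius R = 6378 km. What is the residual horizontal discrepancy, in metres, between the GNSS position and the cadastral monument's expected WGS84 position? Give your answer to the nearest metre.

Observed coordinate differences: Δφ = -0.00227°, Δλ = +0.00198°.
Converting to metres (1° lat = 111317 m, cos φ = 0.898534): observed ΔN = -252.7 m, observed ΔE = 198.0 m.
Subtracting the expected shift leaves a residual of -252.7 − (-209.2) = -43.5 m north and 198.0 − (172.5) = 25.5 m east.
Residual distance = √((-43.5)² + 25.5²) = 50.4 m.

50 m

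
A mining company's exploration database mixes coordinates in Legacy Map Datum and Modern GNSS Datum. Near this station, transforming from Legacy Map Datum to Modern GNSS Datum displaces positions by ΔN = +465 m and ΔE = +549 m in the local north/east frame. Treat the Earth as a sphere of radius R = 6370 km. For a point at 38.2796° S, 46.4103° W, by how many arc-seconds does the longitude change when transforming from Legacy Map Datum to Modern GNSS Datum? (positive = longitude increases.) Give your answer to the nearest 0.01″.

Δλ = 22.65″

At latitude -38.2796°, cos φ = 0.784997.
One radian of longitude at latitude φ spans R cos φ, so Δλ = ΔE / (R cos φ) = 549.0 / (6370000 × 0.784997) = 1.0979e-04 rad = 22.646″.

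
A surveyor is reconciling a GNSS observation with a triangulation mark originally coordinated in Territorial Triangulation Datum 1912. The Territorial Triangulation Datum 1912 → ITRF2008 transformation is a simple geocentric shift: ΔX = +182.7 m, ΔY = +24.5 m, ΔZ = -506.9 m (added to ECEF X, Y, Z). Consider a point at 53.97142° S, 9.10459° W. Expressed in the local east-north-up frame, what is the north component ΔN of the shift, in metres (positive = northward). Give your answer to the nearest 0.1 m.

ΔN = -155.4 m

At φ = -53.97142°, λ = -9.10459°: sin φ = -0.808724, cos φ = 0.588189, sin λ = -0.158237, cos λ = 0.987401.
ΔN = −sin φ cos λ·ΔX − sin φ sin λ·ΔY + cos φ·ΔZ = −(-0.808724)(0.987401)(182.7) − (-0.808724)(-0.158237)(24.5) + (0.588189)(-506.9) = -155.40 m.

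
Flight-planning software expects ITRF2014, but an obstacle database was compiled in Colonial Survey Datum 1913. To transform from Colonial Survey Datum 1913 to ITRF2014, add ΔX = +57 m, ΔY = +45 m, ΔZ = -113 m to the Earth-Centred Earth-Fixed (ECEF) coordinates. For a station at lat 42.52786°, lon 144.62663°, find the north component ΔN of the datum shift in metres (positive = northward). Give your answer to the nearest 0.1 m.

The local north axis is (−sin φ cos λ, −sin φ sin λ, cos φ), giving ΔN = 31.416 − 17.609 − 83.275 = -69.47 m.

ΔN = -69.5 m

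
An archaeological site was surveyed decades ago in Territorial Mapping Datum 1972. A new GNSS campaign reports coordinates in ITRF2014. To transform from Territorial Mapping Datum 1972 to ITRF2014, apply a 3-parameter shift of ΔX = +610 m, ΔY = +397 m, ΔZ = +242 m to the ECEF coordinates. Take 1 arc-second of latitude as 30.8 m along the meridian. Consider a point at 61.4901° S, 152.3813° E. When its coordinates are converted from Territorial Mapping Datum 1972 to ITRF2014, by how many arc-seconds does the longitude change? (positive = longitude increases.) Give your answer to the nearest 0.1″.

Δλ = -43.2″

sin φ = -0.878735, cos φ = 0.477311, sin λ = 0.463585, cos λ = -0.886052.
East component: ΔE = −sin λ·ΔX + cos λ·ΔY = −(0.463585)(610) + (-0.886052)(397) = -634.55 m.
1° of latitude spans 3600 × 30.80 = 110880 m; at latitude φ, 1° of longitude spans that × cos φ = 52924.2 m, so Δλ = -634.55 / 52924.2 × 3600 = -43.163″.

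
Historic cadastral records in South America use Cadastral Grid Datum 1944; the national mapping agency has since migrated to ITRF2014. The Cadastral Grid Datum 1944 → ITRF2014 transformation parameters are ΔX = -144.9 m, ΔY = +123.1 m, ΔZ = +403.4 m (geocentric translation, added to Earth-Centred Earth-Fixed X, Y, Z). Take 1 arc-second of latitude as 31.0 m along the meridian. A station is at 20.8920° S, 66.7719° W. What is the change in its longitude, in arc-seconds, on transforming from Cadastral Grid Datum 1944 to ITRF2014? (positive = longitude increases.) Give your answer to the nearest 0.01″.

sin φ = -0.356608, cos φ = 0.934254, sin λ = -0.918942, cos λ = 0.394393.
East component: ΔE = −sin λ·ΔX + cos λ·ΔY = −(-0.918942)(-144.9) + (0.394393)(123.1) = -84.60 m.
1° of latitude spans 3600 × 31.00 = 111600 m; at latitude φ, 1° of longitude spans that × cos φ = 104262.8 m, so Δλ = -84.60 / 104262.8 × 3600 = -2.921″.

Δλ = -2.92″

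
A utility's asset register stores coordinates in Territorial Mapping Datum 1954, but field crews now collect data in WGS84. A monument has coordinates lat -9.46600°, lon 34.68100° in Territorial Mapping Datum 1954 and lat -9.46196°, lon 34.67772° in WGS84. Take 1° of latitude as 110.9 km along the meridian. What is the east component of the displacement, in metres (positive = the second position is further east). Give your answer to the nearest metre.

ΔE = -359 m

Δφ = -9.46196° − -9.46600° = +0.00404°; Δλ = 34.67772° − 34.68100° = -0.00328°.
ΔN = Δφ × 110900 = 448.0 m; ΔE = Δλ × 110900 × cos(-9.46600°) = -0.00328 × 110900 × 0.986383 = -358.8 m.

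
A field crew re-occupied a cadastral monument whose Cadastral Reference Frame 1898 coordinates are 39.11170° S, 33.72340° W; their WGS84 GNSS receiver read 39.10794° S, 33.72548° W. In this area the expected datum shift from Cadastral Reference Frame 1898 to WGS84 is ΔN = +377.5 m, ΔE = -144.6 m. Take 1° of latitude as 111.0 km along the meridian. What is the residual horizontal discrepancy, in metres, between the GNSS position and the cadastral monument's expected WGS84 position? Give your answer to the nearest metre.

53 m

Observed coordinate differences: Δφ = +0.00376°, Δλ = -0.00208°.
Converting to metres (1° lat = 111000 m, cos φ = 0.775918): observed ΔN = 417.4 m, observed ΔE = -179.1 m.
Subtracting the expected shift leaves a residual of 417.4 − (377.5) = 39.9 m north and -179.1 − (-144.6) = -34.5 m east.
Residual distance = √(39.9² + (-34.5)²) = 52.7 m.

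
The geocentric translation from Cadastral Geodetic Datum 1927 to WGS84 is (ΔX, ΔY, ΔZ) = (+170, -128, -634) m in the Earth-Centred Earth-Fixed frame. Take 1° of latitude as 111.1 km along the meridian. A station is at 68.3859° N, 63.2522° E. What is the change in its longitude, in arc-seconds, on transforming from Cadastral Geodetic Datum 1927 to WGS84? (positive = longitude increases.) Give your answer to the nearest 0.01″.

sin φ = 0.929686, cos φ = 0.368353, sin λ = 0.892996, cos λ = 0.450064.
East component: ΔE = −sin λ·ΔX + cos λ·ΔY = −(0.892996)(170) + (0.450064)(-128) = -209.42 m.
1° of latitude spans 111100 m; at latitude φ, 1° of longitude spans that × cos φ = 40924.1 m, so Δλ = -209.42 / 40924.1 × 3600 = -18.422″.

Δλ = -18.42″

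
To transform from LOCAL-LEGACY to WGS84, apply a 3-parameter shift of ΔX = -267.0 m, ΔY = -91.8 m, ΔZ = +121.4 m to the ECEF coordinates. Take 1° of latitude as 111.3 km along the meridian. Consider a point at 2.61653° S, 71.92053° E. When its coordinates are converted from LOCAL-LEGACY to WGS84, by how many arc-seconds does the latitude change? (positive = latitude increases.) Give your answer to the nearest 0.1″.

sin φ = -0.045651, cos φ = 0.998957, sin λ = 0.950627, cos λ = 0.310336.
North component: ΔN = −sin φ cos λ·ΔX − sin φ sin λ·ΔY + cos φ·ΔZ = −(-0.045651)(0.310336)(-267.0) − (-0.045651)(0.950627)(-91.8) + (0.998957)(121.4) = 113.51 m.
1° of latitude spans 111300 m, so Δφ = 113.51 / 111300 × 3600 = 3.671″.

Δφ = 3.7″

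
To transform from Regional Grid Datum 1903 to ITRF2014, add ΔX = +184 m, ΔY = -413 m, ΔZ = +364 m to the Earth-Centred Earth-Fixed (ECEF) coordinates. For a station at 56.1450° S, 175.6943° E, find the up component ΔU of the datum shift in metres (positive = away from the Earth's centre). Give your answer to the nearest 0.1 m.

At φ = -56.1450°, λ = 175.6943°: sin φ = -0.830450, cos φ = 0.557093, sin λ = 0.075078, cos λ = -0.997178.
ΔU = cos φ cos λ·ΔX + cos φ sin λ·ΔY + sin φ·ΔZ = (0.557093)(-0.997178)(184) + (0.557093)(0.075078)(-413) + (-0.830450)(364) = -421.77 m.

ΔU = -421.8 m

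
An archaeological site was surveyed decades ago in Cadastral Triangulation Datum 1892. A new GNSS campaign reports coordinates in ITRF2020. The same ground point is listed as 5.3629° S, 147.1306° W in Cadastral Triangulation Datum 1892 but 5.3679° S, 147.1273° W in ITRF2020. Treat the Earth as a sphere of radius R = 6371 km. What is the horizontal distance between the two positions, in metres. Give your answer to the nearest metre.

Δφ = -5.3679° − -5.3629° = -0.0050°; Δλ = -147.1273° − -147.1306° = +0.0033°.
1° along a meridian = πR/180 = 111195 m.
ΔN = Δφ × 111195 = -556.0 m; ΔE = Δλ × 111195 × cos(-5.3629°) = +0.0033 × 111195 × 0.995623 = 365.3 m.
Distance = √(ΔE² + ΔN²) = √(365.3² + (-556.0)²) = 665.3 m.

665 m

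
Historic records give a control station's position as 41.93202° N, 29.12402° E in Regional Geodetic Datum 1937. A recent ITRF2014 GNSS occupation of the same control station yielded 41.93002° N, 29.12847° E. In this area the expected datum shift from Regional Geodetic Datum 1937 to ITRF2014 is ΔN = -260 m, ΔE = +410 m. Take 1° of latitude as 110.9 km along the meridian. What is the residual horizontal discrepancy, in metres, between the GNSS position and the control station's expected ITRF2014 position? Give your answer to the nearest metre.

57 m

Observed coordinate differences: Δφ = -0.00200°, Δλ = +0.00445°.
Converting to metres (1° lat = 110900 m, cos φ = 0.743938): observed ΔN = -221.8 m, observed ΔE = 367.1 m.
Subtracting the expected shift leaves a residual of -221.8 − (-260) = 38.2 m north and 367.1 − (410) = -42.9 m east.
Residual distance = √(38.2² + (-42.9)²) = 57.4 m.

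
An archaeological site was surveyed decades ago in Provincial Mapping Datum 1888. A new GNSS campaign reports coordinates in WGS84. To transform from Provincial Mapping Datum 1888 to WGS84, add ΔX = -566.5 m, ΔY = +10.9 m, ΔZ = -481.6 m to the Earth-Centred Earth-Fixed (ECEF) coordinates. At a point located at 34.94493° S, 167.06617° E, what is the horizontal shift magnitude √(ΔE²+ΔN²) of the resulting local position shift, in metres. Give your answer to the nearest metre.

The local east axis at (φ, λ) is (−sin λ, cos λ, 0), so ΔE = −sin(167.06617°)·(-566.5) + cos(167.06617°)·10.9 = 116.17 m.
The local north axis is (−sin φ cos λ, −sin φ sin λ, cos φ), giving ΔN = 316.252 + 1.397 − 394.769 = -77.12 m.
Horizontal magnitude = √(ΔE² + ΔN²) = √(116.17² + (-77.12)²) = 139.44 m.

139 m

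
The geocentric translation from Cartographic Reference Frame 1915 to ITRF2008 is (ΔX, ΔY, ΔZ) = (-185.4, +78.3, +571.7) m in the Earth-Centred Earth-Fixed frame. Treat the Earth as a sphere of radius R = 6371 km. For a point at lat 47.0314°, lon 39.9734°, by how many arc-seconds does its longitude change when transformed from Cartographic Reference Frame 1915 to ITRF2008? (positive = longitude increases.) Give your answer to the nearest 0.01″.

Δλ = 8.51″

sin φ = 0.731727, cos φ = 0.681597, sin λ = 0.642432, cos λ = 0.766343.
East component: ΔE = −sin λ·ΔX + cos λ·ΔY = −(0.642432)(-185.4) + (0.766343)(78.3) = 179.11 m.
1° of latitude spans πR/180 = 111195 m; at latitude φ, 1° of longitude spans that × cos φ = 75790.2 m, so Δλ = 179.11 / 75790.2 × 3600 = 8.508″.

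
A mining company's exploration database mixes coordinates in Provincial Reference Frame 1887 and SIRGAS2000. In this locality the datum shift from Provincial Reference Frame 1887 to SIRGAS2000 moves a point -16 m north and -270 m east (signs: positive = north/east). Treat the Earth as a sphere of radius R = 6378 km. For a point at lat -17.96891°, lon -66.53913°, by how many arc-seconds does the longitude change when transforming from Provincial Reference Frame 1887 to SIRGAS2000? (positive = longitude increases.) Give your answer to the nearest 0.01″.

Δλ = -9.18″

At latitude -17.96891°, cos φ = 0.951224.
One radian of longitude at latitude φ spans R cos φ, so Δλ = ΔE / (R cos φ) = -270.0 / (6378000 × 0.951224) = -4.4504e-05 rad = -9.180″.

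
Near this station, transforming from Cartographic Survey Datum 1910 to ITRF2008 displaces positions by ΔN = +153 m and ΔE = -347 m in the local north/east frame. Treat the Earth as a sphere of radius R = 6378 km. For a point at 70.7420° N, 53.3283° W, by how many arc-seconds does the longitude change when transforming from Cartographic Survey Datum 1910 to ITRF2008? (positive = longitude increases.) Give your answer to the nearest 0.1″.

Δλ = -34.0″

At latitude 70.7420°, cos φ = 0.329822.
One radian of longitude at latitude φ spans R cos φ, so Δλ = ΔE / (R cos φ) = -347.0 / (6378000 × 0.329822) = -1.6495e-04 rad = -34.024″.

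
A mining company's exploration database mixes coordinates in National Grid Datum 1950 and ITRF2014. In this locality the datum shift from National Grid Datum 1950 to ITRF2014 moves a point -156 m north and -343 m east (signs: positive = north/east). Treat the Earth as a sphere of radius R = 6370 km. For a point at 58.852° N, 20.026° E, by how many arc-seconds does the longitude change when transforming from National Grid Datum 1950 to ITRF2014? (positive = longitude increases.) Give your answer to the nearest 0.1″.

At latitude 58.852°, cos φ = 0.517250.
One radian of longitude at latitude φ spans R cos φ, so Δλ = ΔE / (R cos φ) = -343.0 / (6370000 × 0.517250) = -1.0410e-04 rad = -21.472″.

Δλ = -21.5″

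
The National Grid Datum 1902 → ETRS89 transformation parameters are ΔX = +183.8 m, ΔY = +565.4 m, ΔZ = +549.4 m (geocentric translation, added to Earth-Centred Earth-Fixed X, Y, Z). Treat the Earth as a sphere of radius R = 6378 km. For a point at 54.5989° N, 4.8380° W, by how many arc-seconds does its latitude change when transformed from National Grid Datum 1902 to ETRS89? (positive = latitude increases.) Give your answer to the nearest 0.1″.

sin φ = 0.815117, cos φ = 0.579297, sin λ = -0.084339, cos λ = 0.996437.
North component: ΔN = −sin φ cos λ·ΔX − sin φ sin λ·ΔY + cos φ·ΔZ = −(0.815117)(0.996437)(183.8) − (0.815117)(-0.084339)(565.4) + (0.579297)(549.4) = 207.85 m.
1° of latitude spans πR/180 = 111317 m, so Δφ = 207.85 / 111317 × 3600 = 6.722″.

Δφ = 6.7″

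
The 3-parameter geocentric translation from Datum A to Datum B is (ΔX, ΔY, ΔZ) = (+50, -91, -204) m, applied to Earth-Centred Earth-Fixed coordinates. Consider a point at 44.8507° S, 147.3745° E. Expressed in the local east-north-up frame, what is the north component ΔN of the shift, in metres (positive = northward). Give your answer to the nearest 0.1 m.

The local north axis is (−sin φ cos λ, −sin φ sin λ, cos φ), giving ΔN = -29.699 − 34.602 − 144.625 = -208.93 m.

ΔN = -208.9 m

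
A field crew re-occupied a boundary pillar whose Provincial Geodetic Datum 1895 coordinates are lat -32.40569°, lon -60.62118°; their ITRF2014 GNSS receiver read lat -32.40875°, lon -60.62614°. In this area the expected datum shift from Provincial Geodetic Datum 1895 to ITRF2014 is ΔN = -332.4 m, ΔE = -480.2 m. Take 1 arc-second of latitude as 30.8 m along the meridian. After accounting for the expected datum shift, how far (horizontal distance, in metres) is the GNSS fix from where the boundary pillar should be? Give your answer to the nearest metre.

Observed coordinate differences: Δφ = -0.00306°, Δλ = -0.00496°.
Converting to metres (1° lat = 110880 m, cos φ = 0.844275): observed ΔN = -339.3 m, observed ΔE = -464.3 m.
Subtracting the expected shift leaves a residual of -339.3 − (-332.4) = -6.9 m north and -464.3 − (-480.2) = 15.9 m east.
Residual distance = √((-6.9)² + 15.9²) = 17.3 m.

17 m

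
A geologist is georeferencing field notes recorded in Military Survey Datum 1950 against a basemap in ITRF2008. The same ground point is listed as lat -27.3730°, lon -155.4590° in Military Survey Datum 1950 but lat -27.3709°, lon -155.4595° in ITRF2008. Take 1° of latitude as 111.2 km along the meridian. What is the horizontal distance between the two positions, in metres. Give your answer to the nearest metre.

Δφ = -27.3709° − -27.3730° = +0.0021°; Δλ = -155.4595° − -155.4590° = -0.0005°.
ΔN = Δφ × 111200 = 233.5 m; ΔE = Δλ × 111200 × cos(-27.3730°) = -0.0005 × 111200 × 0.888032 = -49.4 m.
Distance = √(ΔE² + ΔN²) = √((-49.4)² + 233.5²) = 238.7 m.

239 m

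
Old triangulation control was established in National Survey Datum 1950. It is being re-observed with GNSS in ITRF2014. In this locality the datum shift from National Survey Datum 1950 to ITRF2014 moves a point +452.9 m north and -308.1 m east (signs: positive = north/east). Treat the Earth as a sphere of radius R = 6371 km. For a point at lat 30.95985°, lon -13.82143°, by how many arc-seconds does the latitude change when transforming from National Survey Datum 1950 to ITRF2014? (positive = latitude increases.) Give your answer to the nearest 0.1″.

Δφ = 14.7″

On a sphere of radius R, 1 rad of latitude = R, so Δφ = ΔN / R = 452.9 / 6371000 = 7.1088e-05 rad = 14.663″.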